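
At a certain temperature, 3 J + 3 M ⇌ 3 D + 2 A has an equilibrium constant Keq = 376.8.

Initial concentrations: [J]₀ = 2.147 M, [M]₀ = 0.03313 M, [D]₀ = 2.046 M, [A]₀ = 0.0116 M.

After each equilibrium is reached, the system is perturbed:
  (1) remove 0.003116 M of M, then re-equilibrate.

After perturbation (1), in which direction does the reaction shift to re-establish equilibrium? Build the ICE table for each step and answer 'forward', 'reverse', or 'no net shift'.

Direction: reverse

Q₀ = 3.202 vs Keq = 376.8 ⇒ Q<K, forward
Step 1:
                    J           M           D           A
  init          2.147     0.03313       2.046      0.0116
  Δ          -0.02136    -0.02136     0.02136     0.01424
  eq            2.126     0.01177       2.067     0.02584
  solve Keq expr → x = 0.00712; check Q = 376.8
Then remove 0.003116 M of M.
Step 2:
                    J           M           D           A
  init          2.126    0.008653       2.067     0.02584
  Δ          0.002564    0.002564   -0.002564   -0.001709
  eq            2.128     0.01122       2.065     0.02413
  solve Keq expr → x = -8.5456e-04; check Q = 376.8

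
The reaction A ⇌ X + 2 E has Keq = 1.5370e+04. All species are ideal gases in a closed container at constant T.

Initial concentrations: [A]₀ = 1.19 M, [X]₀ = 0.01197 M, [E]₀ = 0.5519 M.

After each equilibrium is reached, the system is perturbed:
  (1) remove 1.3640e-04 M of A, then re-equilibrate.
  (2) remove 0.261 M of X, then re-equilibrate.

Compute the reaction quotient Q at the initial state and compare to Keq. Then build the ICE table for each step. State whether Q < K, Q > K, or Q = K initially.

Q₀ = 0.003064; Q < K (proceeds forward)

Q₀ = 0.003064 vs Keq = 1.5370e+04 ⇒ Q<K, forward
Step 1:
                   A          X          E
  Initial       1.19    0.01197     0.5519
  Change      -1.189      1.189      2.379
  Equil   6.7124e-04      1.201      2.931
  solve Keq expr → x = 1.189; check Q = 1.5370e+04
Then remove 1.3640e-04 M of A.
Step 2:
                   A          X          E
  Initial 5.3484e-04      1.201      2.931
  Change  1.3620e-04 -1.3620e-04 -2.7240e-04
  Equil   6.7104e-04      1.201       2.93
  solve Keq expr → x = -1.3620e-04; check Q = 1.5370e+04
Then remove 0.261 M of X.
Step 3:
                   A          X          E
  Initial 6.7104e-04     0.9402       2.93
  Change  -1.4562e-04 1.4562e-04 2.9125e-04
  Equil   5.2541e-04     0.9403      2.931
  solve Keq expr → x = 1.4562e-04; check Q = 1.5370e+04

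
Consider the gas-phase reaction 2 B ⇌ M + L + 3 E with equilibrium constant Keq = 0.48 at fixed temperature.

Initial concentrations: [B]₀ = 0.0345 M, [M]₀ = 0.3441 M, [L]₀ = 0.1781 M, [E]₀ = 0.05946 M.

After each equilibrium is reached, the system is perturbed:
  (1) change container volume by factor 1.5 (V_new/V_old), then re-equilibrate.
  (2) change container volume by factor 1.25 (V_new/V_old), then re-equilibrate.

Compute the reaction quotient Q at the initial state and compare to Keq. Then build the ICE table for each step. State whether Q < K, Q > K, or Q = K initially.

Q₀ = 0.01082; Q < K (proceeds forward)

Q₀ = 0.01082 vs Keq = 0.48 ⇒ Q<K, forward
Step 1:
                  B         M         L         E
  init       0.0345    0.3441    0.1781   0.05946
  Δ        -0.02355   0.01178   0.01178   0.03533
  eq        0.01095    0.3559    0.1899   0.09479
  solve Keq expr → x = 0.01178; check Q = 0.48
Then change container volume by factor 1.5 (V_new/V_old).
Step 2:
                  B         M         L         E
  init     0.007299    0.2373    0.1266   0.06319
  Δ       -0.002874  0.001437  0.001437  0.004312
  eq       0.004425    0.2387     0.128    0.0675
  solve Keq expr → x = 0.001437; check Q = 0.48
Then change container volume by factor 1.25 (V_new/V_old).
Step 3:
                  B         M         L         E
  init      0.00354    0.1909    0.1024     0.054
  Δ       -9.0227e-04 4.5114e-04 4.5114e-04  0.001353
  eq       0.002638    0.1914    0.1029   0.05536
  solve Keq expr → x = 4.5114e-04; check Q = 0.48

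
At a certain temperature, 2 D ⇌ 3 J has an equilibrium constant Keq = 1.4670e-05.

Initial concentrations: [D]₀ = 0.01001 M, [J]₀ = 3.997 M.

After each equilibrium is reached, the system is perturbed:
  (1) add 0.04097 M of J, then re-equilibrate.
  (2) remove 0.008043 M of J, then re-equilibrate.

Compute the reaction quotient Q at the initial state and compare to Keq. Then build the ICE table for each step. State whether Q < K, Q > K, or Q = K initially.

Q₀ = 6.3729e+05 vs Keq = 1.4670e-05 ⇒ Q>K, reverse
Step 1:
                    D           J
  Initial     0.01001       3.997
  Change        2.633       -3.95
  Equil         2.643      0.0468
  solve Keq expr → x = -1.317; check Q = 1.4670e-05
Then add 0.04097 M of J.
Step 2:
                    D           J
  Initial       2.643     0.08777
  Change       0.0271    -0.04065
  Equil         2.671     0.04712
  solve Keq expr → x = -0.01355; check Q = 1.4670e-05
Then remove 0.008043 M of J.
Step 3:
                    D           J
  Initial       2.671     0.03908
  Change     -0.00532     0.00798
  Equil         2.665     0.04706
  solve Keq expr → x = 0.00266; check Q = 1.4670e-05

Q₀ = 6.3729e+05; Q > K (proceeds reverse)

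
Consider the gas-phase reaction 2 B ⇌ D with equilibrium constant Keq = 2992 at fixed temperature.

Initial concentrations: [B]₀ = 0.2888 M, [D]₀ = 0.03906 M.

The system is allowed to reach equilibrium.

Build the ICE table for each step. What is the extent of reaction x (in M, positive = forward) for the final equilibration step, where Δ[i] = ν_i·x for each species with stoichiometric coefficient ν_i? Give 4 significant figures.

x = 0.1405 M

Q₀ = 0.4683 vs Keq = 2992 ⇒ Q<K, forward
Step 1:
                   B          D
  I           0.2888    0.03906
  C          -0.2811     0.1405
  E         0.007747     0.1796
  solve Keq expr → x = 0.1405; check Q = 2992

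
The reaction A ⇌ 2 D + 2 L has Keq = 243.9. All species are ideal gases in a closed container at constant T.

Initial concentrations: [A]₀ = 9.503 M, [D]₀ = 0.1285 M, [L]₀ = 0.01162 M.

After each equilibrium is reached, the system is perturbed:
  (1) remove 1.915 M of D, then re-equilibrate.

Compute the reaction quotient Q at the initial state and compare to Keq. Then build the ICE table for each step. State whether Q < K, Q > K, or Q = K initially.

Q₀ = 2.3462e-07; Q < K (proceeds forward)

Q₀ = 2.3462e-07 vs Keq = 243.9 ⇒ Q<K, forward
Step 1:
                   A          D          L
  I            9.503     0.1285    0.01162
  C           -3.107      6.215      6.215
  E            6.396      6.343      6.226
  solve Keq expr → x = 3.107; check Q = 243.9
Then remove 1.915 M of D.
Step 2:
                   A          D          L
  I            6.396      4.428      6.226
  C          -0.4539     0.9078     0.9078
  E            5.942      5.336      7.134
  solve Keq expr → x = 0.4539; check Q = 243.9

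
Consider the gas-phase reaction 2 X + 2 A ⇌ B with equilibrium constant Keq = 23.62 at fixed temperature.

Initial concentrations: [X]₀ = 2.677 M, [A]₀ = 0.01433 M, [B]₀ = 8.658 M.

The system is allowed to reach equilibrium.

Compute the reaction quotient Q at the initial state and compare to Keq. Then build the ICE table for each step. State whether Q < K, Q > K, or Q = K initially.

Q₀ = 5883 vs Keq = 23.62 ⇒ Q>K, reverse
Step 1:
                    X           A           B
  init          2.677     0.01433       8.658
  Δ            0.1953      0.1953    -0.09763
  eq            2.872      0.2096        8.56
  solve Keq expr → x = -0.09763; check Q = 23.62

Q₀ = 5883; Q > K (proceeds reverse)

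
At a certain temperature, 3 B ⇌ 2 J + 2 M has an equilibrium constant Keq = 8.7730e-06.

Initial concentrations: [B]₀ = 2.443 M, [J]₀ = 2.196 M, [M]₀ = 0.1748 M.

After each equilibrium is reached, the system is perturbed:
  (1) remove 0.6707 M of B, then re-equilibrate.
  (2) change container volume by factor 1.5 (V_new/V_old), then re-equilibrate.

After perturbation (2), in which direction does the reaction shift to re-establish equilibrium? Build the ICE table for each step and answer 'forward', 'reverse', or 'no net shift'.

Direction: forward

Q₀ = 0.01011 vs Keq = 8.7730e-06 ⇒ Q>K, reverse
Step 1:
                    B           J           M
  Initial       2.443       2.196      0.1748
  Change       0.2525     -0.1683     -0.1683
  Equil         2.696       2.028    0.006465
  solve Keq expr → x = -0.08417; check Q = 8.7730e-06
Then remove 0.6707 M of B.
Step 2:
                    B           J           M
  Initial       2.025       2.028    0.006465
  Change     0.003361   -0.002241   -0.002241
  Equil         2.028       2.025    0.004224
  solve Keq expr → x = -0.00112; check Q = 8.7730e-06
Then change container volume by factor 1.5 (V_new/V_old).
Step 3:
                    B           J           M
  Initial       1.352        1.35    0.002816
  Change  -9.4149e-04  6.2766e-04  6.2766e-04
  Equil         1.351       1.351    0.003444
  solve Keq expr → x = 3.1383e-04; check Q = 8.7730e-06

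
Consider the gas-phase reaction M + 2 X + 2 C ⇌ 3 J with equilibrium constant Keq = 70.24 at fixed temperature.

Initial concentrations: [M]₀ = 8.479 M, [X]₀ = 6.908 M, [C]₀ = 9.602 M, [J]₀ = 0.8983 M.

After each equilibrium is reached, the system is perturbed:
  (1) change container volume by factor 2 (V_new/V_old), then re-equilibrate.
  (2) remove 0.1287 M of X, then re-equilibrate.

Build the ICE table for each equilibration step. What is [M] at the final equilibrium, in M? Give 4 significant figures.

[M]_eq = 2.779 M

Q₀ = 1.9431e-05 vs Keq = 70.24 ⇒ Q<K, forward
Step 1:
                  M         X         C         J
  init        8.479     6.908     9.602    0.8983
  Δ          -3.183    -6.367    -6.367      9.55
  eq          5.296    0.5413     3.235     10.45
  solve Keq expr → x = 3.183; check Q = 70.24
Then change container volume by factor 2 (V_new/V_old).
Step 2:
                  M         X         C         J
  init        2.648    0.2706     1.618     5.224
  Δ         0.08722    0.1744    0.1744   -0.2617
  eq          2.735    0.4451     1.792     4.963
  solve Keq expr → x = -0.08722; check Q = 70.24
Then remove 0.1287 M of X.
Step 3:
                  M         X         C         J
  init        2.735    0.3164     1.792     4.963
  Δ         0.04394   0.08787   0.08787   -0.1318
  eq          2.779    0.4042      1.88     4.831
  solve Keq expr → x = -0.04394; check Q = 70.24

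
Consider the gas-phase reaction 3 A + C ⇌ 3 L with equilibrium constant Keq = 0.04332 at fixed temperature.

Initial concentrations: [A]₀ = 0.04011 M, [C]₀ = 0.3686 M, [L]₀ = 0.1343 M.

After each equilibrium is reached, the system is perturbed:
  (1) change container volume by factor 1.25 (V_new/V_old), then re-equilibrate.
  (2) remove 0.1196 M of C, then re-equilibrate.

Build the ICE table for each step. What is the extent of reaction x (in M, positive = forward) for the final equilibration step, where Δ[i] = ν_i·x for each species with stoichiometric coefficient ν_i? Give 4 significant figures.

Q₀ = 101.8 vs Keq = 0.04332 ⇒ Q>K, reverse
Step 1:
                    A           C           L
  Initial     0.04011      0.3686      0.1343
  Change      0.09841      0.0328    -0.09841
  Equil        0.1385      0.4014     0.03589
  solve Keq expr → x = -0.0328; check Q = 0.04332
Then change container volume by factor 1.25 (V_new/V_old).
Step 2:
                    A           C           L
  Initial      0.1108      0.3211     0.02871
  Change     0.001647  5.4886e-04   -0.001647
  Equil        0.1125      0.3217     0.02706
  solve Keq expr → x = -5.4886e-04; check Q = 0.04332
Then remove 0.1196 M of C.
Step 3:
                    A           C           L
  Initial      0.1125      0.2021     0.02706
  Change     0.003187    0.001062   -0.003187
  Equil        0.1157      0.2031     0.02388
  solve Keq expr → x = -0.001062; check Q = 0.04332

x = -0.001062 M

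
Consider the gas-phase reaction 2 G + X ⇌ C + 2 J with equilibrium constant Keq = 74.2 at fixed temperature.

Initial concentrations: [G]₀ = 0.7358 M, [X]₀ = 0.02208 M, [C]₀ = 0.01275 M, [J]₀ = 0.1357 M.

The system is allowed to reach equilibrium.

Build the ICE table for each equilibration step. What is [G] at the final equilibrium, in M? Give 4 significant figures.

Q₀ = 0.01964 vs Keq = 74.2 ⇒ Q<K, forward
Step 1:
                    G           X           C           J
  init         0.7358     0.02208     0.01275      0.1357
  Δ           -0.0441    -0.02205     0.02205      0.0441
  eq           0.6917  3.1687e-05      0.0348      0.1798
  solve Keq expr → x = 0.02205; check Q = 74.2

[G]_eq = 0.6917 M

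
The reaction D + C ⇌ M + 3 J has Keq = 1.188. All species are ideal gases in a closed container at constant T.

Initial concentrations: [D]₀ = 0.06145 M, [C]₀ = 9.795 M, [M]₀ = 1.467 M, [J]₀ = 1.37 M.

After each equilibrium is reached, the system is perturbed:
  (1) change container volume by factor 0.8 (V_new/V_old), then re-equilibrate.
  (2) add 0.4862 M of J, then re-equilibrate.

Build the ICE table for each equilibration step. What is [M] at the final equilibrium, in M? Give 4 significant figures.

Q₀ = 6.267 vs Keq = 1.188 ⇒ Q>K, reverse
Step 1:
                    D           C           M           J
  init        0.06145       9.795       1.467        1.37
  Δ           0.09193     0.09193    -0.09193     -0.2758
  eq           0.1534       9.887       1.375       1.094
  solve Keq expr → x = -0.09193; check Q = 1.188
Then change container volume by factor 0.8 (V_new/V_old).
Step 2:
                    D           C           M           J
  init         0.1917       12.36       1.719       1.368
  Δ           0.03628     0.03628    -0.03628     -0.1088
  eq            0.228       12.39       1.683       1.259
  solve Keq expr → x = -0.03628; check Q = 1.188
Then add 0.4862 M of J.
Step 3:
                    D           C           M           J
  init          0.228       12.39       1.683       1.745
  Δ           0.09808     0.09808    -0.09808     -0.2942
  eq           0.3261       12.49       1.584       1.451
  solve Keq expr → x = -0.09808; check Q = 1.188

[M]_eq = 1.584 M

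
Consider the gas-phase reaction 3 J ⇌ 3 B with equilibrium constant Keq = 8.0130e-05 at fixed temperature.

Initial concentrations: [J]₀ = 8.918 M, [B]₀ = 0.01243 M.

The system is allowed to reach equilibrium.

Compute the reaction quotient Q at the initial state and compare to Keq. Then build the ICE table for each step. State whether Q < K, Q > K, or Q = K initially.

Q₀ = 2.7078e-09 vs Keq = 8.0130e-05 ⇒ Q<K, forward
Step 1:
                    J           B
  init          8.918     0.01243
  Δ           -0.3567      0.3567
  eq            8.561      0.3691
  solve Keq expr → x = 0.1189; check Q = 8.0130e-05

Q₀ = 2.7078e-09; Q < K (proceeds forward)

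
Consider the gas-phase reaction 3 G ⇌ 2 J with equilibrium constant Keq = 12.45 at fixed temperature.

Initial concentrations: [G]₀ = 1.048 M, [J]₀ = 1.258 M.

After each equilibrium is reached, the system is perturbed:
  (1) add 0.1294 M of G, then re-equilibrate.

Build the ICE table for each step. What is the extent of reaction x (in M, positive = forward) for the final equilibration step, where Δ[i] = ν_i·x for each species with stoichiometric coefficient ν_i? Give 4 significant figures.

x = 0.03706 M

Q₀ = 1.375 vs Keq = 12.45 ⇒ Q<K, forward
Step 1:
                   G          J
  I            1.048      1.258
  C          -0.4656     0.3104
  E           0.5824      1.568
  solve Keq expr → x = 0.1552; check Q = 12.45
Then add 0.1294 M of G.
Step 2:
                   G          J
  I           0.7118      1.568
  C          -0.1112    0.07413
  E           0.6006      1.643
  solve Keq expr → x = 0.03706; check Q = 12.45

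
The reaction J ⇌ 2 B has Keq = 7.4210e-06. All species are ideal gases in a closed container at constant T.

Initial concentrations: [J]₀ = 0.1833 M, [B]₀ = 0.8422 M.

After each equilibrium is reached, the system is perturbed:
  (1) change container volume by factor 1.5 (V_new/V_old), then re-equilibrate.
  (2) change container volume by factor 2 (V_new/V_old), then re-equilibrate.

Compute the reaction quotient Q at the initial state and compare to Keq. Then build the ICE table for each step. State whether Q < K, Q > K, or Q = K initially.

Q₀ = 3.87; Q > K (proceeds reverse)

Q₀ = 3.87 vs Keq = 7.4210e-06 ⇒ Q>K, reverse
Step 1:
                  J         B
  Initial    0.1833    0.8422
  Change       0.42   -0.8401
  Equil      0.6033  0.002116
  solve Keq expr → x = -0.42; check Q = 7.4210e-06
Then change container volume by factor 1.5 (V_new/V_old).
Step 2:
                  J         B
  Initial    0.4022  0.001411
  Change  -1.5835e-04 3.1670e-04
  Equil      0.4021  0.001727
  solve Keq expr → x = 1.5835e-04; check Q = 7.4210e-06
Then change container volume by factor 2 (V_new/V_old).
Step 3:
                  J         B
  Initial     0.201 8.6368e-04
  Change  -1.7860e-04 3.5720e-04
  Equil      0.2009  0.001221
  solve Keq expr → x = 1.7860e-04; check Q = 7.4210e-06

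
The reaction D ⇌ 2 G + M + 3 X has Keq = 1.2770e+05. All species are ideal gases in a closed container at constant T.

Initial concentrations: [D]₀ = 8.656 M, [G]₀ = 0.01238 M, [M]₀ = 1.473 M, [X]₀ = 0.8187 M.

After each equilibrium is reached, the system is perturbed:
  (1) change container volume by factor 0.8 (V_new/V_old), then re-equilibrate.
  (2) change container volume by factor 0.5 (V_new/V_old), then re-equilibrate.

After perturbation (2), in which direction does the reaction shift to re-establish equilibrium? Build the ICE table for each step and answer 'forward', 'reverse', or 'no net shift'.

Q₀ = 1.4312e-05 vs Keq = 1.2770e+05 ⇒ Q<K, forward
Step 1:
                  D         G         M         X
  I           8.656   0.01238     1.473    0.8187
  C          -3.865     7.729     3.865     11.59
  E           4.791     7.742     5.338     12.41
  solve Keq expr → x = 3.865; check Q = 1.2770e+05
Then change container volume by factor 0.8 (V_new/V_old).
Step 2:
                  D         G         M         X
  I           5.989     9.677     6.672     15.52
  C           0.798    -1.596    -0.798    -2.394
  E           6.787     8.081     5.874     13.12
  solve Keq expr → x = -0.798; check Q = 1.2770e+05
Then change container volume by factor 0.5 (V_new/V_old).
Step 3:
                  D         G         M         X
  I           13.57     16.16     11.75     26.24
  C           3.678    -7.355    -3.678    -11.03
  E           17.25     8.807     8.071     15.21
  solve Keq expr → x = -3.678; check Q = 1.2770e+05

Direction: reverse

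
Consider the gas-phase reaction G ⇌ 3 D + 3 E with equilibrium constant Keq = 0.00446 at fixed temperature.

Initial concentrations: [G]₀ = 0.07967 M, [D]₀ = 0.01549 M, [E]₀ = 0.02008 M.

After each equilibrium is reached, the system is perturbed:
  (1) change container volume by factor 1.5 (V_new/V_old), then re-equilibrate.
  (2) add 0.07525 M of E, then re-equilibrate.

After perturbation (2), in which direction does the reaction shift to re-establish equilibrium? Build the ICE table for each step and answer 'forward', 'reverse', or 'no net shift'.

Q₀ = 3.7770e-10 vs Keq = 0.00446 ⇒ Q<K, forward
Step 1:
                    G           D           E
  init        0.07967     0.01549     0.02008
  Δ          -0.06266       0.188       0.188
  eq          0.01701      0.2035      0.2081
  solve Keq expr → x = 0.06266; check Q = 0.00446
Then change container volume by factor 1.5 (V_new/V_old).
Step 2:
                    G           D           E
  init        0.01134      0.1356      0.1387
  Δ         -0.007588     0.02276     0.02276
  eq         0.003752      0.1584      0.1615
  solve Keq expr → x = 0.007588; check Q = 0.00446
Then add 0.07525 M of E.
Step 3:
                    G           D           E
  init       0.003752      0.1584      0.2367
  Δ          0.004129    -0.01239    -0.01239
  eq         0.007881       0.146      0.2243
  solve Keq expr → x = -0.004129; check Q = 0.00446

Direction: reverse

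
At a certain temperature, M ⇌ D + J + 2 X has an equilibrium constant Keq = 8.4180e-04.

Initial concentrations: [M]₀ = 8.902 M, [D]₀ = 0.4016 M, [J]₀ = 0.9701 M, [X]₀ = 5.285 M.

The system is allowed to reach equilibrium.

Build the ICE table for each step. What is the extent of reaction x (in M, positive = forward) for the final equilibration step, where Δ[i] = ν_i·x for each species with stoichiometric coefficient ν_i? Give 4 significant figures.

Q₀ = 1.222 vs Keq = 8.4180e-04 ⇒ Q>K, reverse
Step 1:
                  M         D         J         X
  init        8.902    0.4016    0.9701     5.285
  Δ          0.4009   -0.4009   -0.4009   -0.8018
  eq          9.303 6.8455e-04    0.5692     4.483
  solve Keq expr → x = -0.4009; check Q = 8.4180e-04

x = -0.4009 M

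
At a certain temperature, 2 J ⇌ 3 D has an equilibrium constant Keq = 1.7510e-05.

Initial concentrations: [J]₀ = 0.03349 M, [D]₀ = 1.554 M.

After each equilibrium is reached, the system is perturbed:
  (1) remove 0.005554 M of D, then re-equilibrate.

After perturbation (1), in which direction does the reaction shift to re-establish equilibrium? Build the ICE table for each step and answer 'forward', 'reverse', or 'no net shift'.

Q₀ = 3346 vs Keq = 1.7510e-05 ⇒ Q>K, reverse
Step 1:
                   J          D
  Initial    0.03349      1.554
  Change       1.018     -1.527
  Equil        1.052    0.02685
  solve Keq expr → x = -0.509; check Q = 1.7510e-05
Then remove 0.005554 M of D.
Step 2:
                   J          D
  Initial      1.052     0.0213
  Change   -0.003661   0.005492
  Equil        1.048    0.02679
  solve Keq expr → x = 0.001831; check Q = 1.7510e-05

Direction: forward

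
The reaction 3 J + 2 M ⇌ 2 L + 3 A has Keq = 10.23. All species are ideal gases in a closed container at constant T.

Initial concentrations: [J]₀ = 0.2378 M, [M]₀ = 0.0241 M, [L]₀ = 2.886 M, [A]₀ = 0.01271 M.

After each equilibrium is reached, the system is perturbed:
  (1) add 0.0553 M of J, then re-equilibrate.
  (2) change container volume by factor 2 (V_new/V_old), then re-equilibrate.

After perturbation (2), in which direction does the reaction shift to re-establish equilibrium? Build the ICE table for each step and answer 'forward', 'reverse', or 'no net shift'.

Direction: no net shift

Q₀ = 2.19 vs Keq = 10.23 ⇒ Q<K, forward
Step 1:
                  J         M         L         A
  Initial    0.2378    0.0241     2.886   0.01271
  Change  -0.005748 -0.003832  0.003832  0.005748
  Equil      0.2321   0.02027      2.89   0.01846
  solve Keq expr → x = 0.001916; check Q = 10.23
Then add 0.0553 M of J.
Step 2:
                  J         M         L         A
  Initial    0.2874   0.02027      2.89   0.01846
  Change  -0.002772 -0.001848  0.001848  0.002772
  Equil      0.2846   0.01842     2.892   0.02123
  solve Keq expr → x = 9.2386e-04; check Q = 10.23
Then change container volume by factor 2 (V_new/V_old).
Step 3:
                  J         M         L         A
  Initial    0.1423   0.00921     1.446   0.01061
  Change          0         0         0         0
  Equil      0.1423   0.00921     1.446   0.01061
  solve Keq expr → x = 0; check Q = 10.23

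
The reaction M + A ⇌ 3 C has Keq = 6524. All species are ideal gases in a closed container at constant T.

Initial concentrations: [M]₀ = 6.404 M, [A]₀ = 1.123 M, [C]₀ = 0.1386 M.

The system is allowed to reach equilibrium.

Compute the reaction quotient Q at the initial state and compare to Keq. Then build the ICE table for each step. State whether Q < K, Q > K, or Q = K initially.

Q₀ = 3.7022e-04 vs Keq = 6524 ⇒ Q<K, forward
Step 1:
                  M         A         C
  init        6.404     1.123    0.1386
  Δ          -1.122    -1.122     3.365
  eq          5.282  0.001248     3.504
  solve Keq expr → x = 1.122; check Q = 6524

Q₀ = 3.7022e-04; Q < K (proceeds forward)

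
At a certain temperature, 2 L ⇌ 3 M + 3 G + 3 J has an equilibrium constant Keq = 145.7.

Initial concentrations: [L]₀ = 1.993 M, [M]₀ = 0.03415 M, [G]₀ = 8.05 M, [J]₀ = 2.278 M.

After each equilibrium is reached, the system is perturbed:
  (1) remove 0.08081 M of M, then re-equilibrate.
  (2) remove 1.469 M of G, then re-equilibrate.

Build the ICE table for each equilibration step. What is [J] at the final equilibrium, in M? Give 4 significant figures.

[J]_eq = 2.718 M

Q₀ = 0.06183 vs Keq = 145.7 ⇒ Q<K, forward
Step 1:
                    L           M           G           J
  Initial       1.993     0.03415        8.05       2.278
  Change       -0.214       0.321       0.321       0.321
  Equil         1.779      0.3551       8.371       2.599
  solve Keq expr → x = 0.107; check Q = 145.7
Then remove 0.08081 M of M.
Step 2:
                    L           M           G           J
  Initial       1.779      0.2743       8.371       2.599
  Change     -0.04273      0.0641      0.0641      0.0641
  Equil         1.736      0.3384       8.435       2.663
  solve Keq expr → x = 0.02137; check Q = 145.7
Then remove 1.469 M of G.
Step 3:
                    L           M           G           J
  Initial       1.736      0.3384       6.966       2.663
  Change     -0.03631     0.05446     0.05446     0.05446
  Equil           1.7      0.3929       7.021       2.718
  solve Keq expr → x = 0.01815; check Q = 145.7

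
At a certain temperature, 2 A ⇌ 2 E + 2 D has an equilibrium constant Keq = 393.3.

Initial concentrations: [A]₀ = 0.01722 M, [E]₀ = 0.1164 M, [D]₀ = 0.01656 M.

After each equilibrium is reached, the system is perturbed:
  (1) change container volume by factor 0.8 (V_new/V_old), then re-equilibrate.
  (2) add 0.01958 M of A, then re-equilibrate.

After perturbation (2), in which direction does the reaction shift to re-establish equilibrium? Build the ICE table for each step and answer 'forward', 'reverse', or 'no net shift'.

Q₀ = 0.01253 vs Keq = 393.3 ⇒ Q<K, forward
Step 1:
                  A         E         D
  Initial   0.01722    0.1164   0.01656
  Change   -0.01699   0.01699   0.01699
  Equil   2.2570e-04    0.1334   0.03355
  solve Keq expr → x = 0.008497; check Q = 393.3
Then change container volume by factor 0.8 (V_new/V_old).
Step 2:
                  A         E         D
  Initial 2.8212e-04    0.1667   0.04194
  Change  6.9796e-05 -6.9796e-05 -6.9796e-05
  Equil   3.5192e-04    0.1667   0.04187
  solve Keq expr → x = -3.4898e-05; check Q = 393.3
Then add 0.01958 M of A.
Step 3:
                  A         E         D
  Initial   0.01993    0.1667   0.04187
  Change   -0.01936   0.01936   0.01936
  Equil   5.7437e-04     0.186   0.06123
  solve Keq expr → x = 0.009679; check Q = 393.3

Direction: forward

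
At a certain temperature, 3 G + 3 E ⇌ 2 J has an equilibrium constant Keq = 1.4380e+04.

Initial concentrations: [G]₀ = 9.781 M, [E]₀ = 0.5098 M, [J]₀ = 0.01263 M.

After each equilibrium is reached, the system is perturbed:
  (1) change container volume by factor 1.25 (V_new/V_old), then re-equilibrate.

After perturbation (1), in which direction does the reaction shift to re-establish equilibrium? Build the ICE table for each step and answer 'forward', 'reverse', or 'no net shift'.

Q₀ = 1.2866e-06 vs Keq = 1.4380e+04 ⇒ Q<K, forward
Step 1:
                   G          E          J
  I            9.781     0.5098    0.01263
  C          -0.5076    -0.5076     0.3384
  E            9.273   0.002207      0.351
  solve Keq expr → x = 0.1692; check Q = 1.4380e+04
Then change container volume by factor 1.25 (V_new/V_old).
Step 2:
                   G          E          J
  I            7.419   0.001765     0.2808
  C       6.0923e-04 6.0923e-04 -4.0616e-04
  E            7.419   0.002375     0.2804
  solve Keq expr → x = -2.0308e-04; check Q = 1.4380e+04

Direction: reverse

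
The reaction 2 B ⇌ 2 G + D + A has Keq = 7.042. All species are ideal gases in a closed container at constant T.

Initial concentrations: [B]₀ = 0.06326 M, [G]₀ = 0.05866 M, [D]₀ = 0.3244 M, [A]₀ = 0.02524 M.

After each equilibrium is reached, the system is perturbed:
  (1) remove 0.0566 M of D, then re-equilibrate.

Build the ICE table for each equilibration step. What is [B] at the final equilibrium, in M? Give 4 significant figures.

Q₀ = 0.00704 vs Keq = 7.042 ⇒ Q<K, forward
Step 1:
                    B           G           D           A
  I           0.06326     0.05866      0.3244     0.02524
  C          -0.05724     0.05724     0.02862     0.02862
  E          0.006022      0.1159       0.353     0.05386
  solve Keq expr → x = 0.02862; check Q = 7.042
Then remove 0.0566 M of D.
Step 2:
                    B           G           D           A
  I          0.006022      0.1159      0.2964     0.05386
  C       -4.6740e-04  4.6740e-04  2.3370e-04  2.3370e-04
  E          0.005555      0.1164      0.2967     0.05409
  solve Keq expr → x = 2.3370e-04; check Q = 7.042

[B]_eq = 0.005555 M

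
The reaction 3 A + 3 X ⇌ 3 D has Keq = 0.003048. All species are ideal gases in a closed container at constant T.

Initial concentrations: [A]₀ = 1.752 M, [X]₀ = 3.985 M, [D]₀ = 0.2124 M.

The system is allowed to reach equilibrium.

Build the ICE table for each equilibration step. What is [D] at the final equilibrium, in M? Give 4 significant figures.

[D]_eq = 0.6653 M

Q₀ = 2.8156e-05 vs Keq = 0.003048 ⇒ Q<K, forward
Step 1:
                  A         X         D
  I           1.752     3.985    0.2124
  C         -0.4529   -0.4529    0.4529
  E           1.299     3.532    0.6653
  solve Keq expr → x = 0.151; check Q = 0.003048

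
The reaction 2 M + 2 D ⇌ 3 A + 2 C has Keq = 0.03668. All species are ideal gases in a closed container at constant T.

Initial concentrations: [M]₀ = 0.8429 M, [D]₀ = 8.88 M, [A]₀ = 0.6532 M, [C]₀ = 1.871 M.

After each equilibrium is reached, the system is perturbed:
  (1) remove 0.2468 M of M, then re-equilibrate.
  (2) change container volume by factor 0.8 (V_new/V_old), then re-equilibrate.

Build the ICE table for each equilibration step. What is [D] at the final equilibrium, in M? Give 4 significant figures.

[D]_eq = 11.12 M

Q₀ = 0.01741 vs Keq = 0.03668 ⇒ Q<K, forward
Step 1:
                   M          D          A          C
  Initial     0.8429       8.88     0.6532      1.871
  Change    -0.07359   -0.07359     0.1104    0.07359
  Equil       0.7693      8.806     0.7636      1.945
  solve Keq expr → x = 0.0368; check Q = 0.03668
Then remove 0.2468 M of M.
Step 2:
                   M          D          A          C
  Initial     0.5225      8.806     0.7636      1.945
  Change     0.06907    0.06907    -0.1036   -0.06907
  Equil       0.5916      8.875       0.66      1.876
  solve Keq expr → x = -0.03453; check Q = 0.03668
Then change container volume by factor 0.8 (V_new/V_old).
Step 3:
                   M          D          A          C
  Initial     0.7395      11.09      0.825      2.344
  Change     0.02405    0.02405   -0.03608   -0.02405
  Equil       0.7635      11.12     0.7889       2.32
  solve Keq expr → x = -0.01203; check Q = 0.03668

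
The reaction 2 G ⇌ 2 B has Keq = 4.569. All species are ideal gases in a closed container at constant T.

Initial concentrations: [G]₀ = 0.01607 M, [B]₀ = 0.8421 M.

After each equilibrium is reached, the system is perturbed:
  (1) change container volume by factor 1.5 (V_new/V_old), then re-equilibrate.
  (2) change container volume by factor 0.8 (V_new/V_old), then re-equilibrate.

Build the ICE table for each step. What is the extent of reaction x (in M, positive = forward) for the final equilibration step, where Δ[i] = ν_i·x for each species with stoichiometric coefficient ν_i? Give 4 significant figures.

Q₀ = 2746 vs Keq = 4.569 ⇒ Q>K, reverse
Step 1:
                   G          B
  init       0.01607     0.8421
  Δ           0.2574    -0.2574
  eq          0.2735     0.5847
  solve Keq expr → x = -0.1287; check Q = 4.569
Then change container volume by factor 1.5 (V_new/V_old).
Step 2:
                   G          B
  init        0.1823     0.3898
  Δ                0          0
  eq          0.1823     0.3898
  solve Keq expr → x = 0; check Q = 4.569
Then change container volume by factor 0.8 (V_new/V_old).
Step 3:
                   G          B
  init        0.2279     0.4872
  Δ                0          0
  eq          0.2279     0.4872
  solve Keq expr → x = 0; check Q = 4.569

x = 0 M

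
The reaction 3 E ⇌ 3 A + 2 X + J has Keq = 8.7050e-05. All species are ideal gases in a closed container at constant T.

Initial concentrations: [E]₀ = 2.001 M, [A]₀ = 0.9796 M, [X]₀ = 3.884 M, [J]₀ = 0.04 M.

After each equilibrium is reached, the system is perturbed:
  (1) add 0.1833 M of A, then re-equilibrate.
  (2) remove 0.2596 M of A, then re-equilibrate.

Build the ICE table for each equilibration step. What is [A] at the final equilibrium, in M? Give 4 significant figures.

[A]_eq = 0.7837 M

Q₀ = 0.0708 vs Keq = 8.7050e-05 ⇒ Q>K, reverse
Step 1:
                   E          A          X          J
  Initial      2.001     0.9796      3.884       0.04
  Change      0.1197    -0.1197   -0.07982   -0.03991
  Equil        2.121     0.8599      3.804 9.0241e-05
  solve Keq expr → x = -0.03991; check Q = 8.7050e-05
Then add 0.1833 M of A.
Step 2:
                   E          A          X          J
  Initial      2.121      1.043      3.804 9.0241e-05
  Change  1.1902e-04 -1.1902e-04 -7.9345e-05 -3.9673e-05
  Equil        2.121      1.043      3.804 5.0568e-05
  solve Keq expr → x = -3.9673e-05; check Q = 8.7050e-05
Then remove 0.2596 M of A.
Step 3:
                   E          A          X          J
  Initial      2.121     0.7835      3.804 5.0568e-05
  Change  -2.0588e-04 2.0588e-04 1.3725e-04 6.8627e-05
  Equil        2.121     0.7837      3.804 1.1919e-04
  solve Keq expr → x = 6.8627e-05; check Q = 8.7050e-05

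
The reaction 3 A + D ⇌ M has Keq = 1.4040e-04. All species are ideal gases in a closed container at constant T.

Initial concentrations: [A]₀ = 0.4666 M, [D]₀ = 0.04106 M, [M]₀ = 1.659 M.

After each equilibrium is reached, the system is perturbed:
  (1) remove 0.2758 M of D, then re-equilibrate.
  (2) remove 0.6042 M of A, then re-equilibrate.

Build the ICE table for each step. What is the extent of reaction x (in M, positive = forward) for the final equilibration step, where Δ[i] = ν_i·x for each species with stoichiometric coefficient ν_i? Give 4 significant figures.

x = -0.00859 M

Q₀ = 397.7 vs Keq = 1.4040e-04 ⇒ Q>K, reverse
Step 1:
                  A         D         M
  I          0.4666   0.04106     1.659
  C            4.87     1.623    -1.623
  E           5.337     1.665   0.03553
  solve Keq expr → x = -1.623; check Q = 1.4040e-04
Then remove 0.2758 M of D.
Step 2:
                  A         D         M
  I           5.337     1.389   0.03553
  C         0.01648  0.005493 -0.005493
  E           5.353     1.394   0.03003
  solve Keq expr → x = -0.005493; check Q = 1.4040e-04
Then remove 0.6042 M of A.
Step 3:
                  A         D         M
  I           4.749     1.394   0.03003
  C         0.02577   0.00859  -0.00859
  E           4.775     1.403   0.02144
  solve Keq expr → x = -0.00859; check Q = 1.4040e-04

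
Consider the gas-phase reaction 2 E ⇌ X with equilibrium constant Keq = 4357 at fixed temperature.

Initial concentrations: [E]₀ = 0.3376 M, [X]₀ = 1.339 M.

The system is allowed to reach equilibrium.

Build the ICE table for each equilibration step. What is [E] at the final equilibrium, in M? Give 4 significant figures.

[E]_eq = 0.01855 M

Q₀ = 11.75 vs Keq = 4357 ⇒ Q<K, forward
Step 1:
                  E         X
  I          0.3376     1.339
  C         -0.3191    0.1595
  E         0.01855     1.499
  solve Keq expr → x = 0.1595; check Q = 4357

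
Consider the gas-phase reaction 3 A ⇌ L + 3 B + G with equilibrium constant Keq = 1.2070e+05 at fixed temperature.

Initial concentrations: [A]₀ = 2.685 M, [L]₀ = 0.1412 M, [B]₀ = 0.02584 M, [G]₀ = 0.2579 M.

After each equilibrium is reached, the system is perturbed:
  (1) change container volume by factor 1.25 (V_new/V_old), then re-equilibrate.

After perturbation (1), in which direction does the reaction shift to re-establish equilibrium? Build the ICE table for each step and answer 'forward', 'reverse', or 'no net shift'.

Q₀ = 3.2459e-08 vs Keq = 1.2070e+05 ⇒ Q<K, forward
Step 1:
                   A          L          B          G
  Initial      2.685     0.1412    0.02584     0.2579
  Change      -2.629     0.8762      2.629     0.8762
  Equil      0.05634      1.017      2.655      1.134
  solve Keq expr → x = 0.8762; check Q = 1.2070e+05
Then change container volume by factor 1.25 (V_new/V_old).
Step 2:
                   A          L          B          G
  Initial    0.04507     0.8139      2.124     0.9073
  Change   -0.006058   0.002019   0.006058   0.002019
  Equil      0.03901      0.816       2.13     0.9093
  solve Keq expr → x = 0.002019; check Q = 1.2070e+05

Direction: forward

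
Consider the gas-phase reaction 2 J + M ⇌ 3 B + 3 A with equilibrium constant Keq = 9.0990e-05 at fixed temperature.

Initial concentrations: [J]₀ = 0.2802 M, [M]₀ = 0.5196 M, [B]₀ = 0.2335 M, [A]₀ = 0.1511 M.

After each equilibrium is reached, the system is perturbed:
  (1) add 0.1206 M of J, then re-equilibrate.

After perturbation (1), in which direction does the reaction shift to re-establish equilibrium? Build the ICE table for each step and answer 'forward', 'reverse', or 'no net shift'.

Q₀ = 0.001077 vs Keq = 9.0990e-05 ⇒ Q>K, reverse
Step 1:
                    J           M           B           A
  Initial      0.2802      0.5196      0.2335      0.1511
  Change        0.037      0.0185     -0.0555     -0.0555
  Equil        0.3172      0.5381       0.178      0.0956
  solve Keq expr → x = -0.0185; check Q = 9.0990e-05
Then add 0.1206 M of J.
Step 2:
                    J           M           B           A
  Initial      0.4378      0.5381       0.178      0.0956
  Change    -0.008701    -0.00435     0.01305     0.01305
  Equil        0.4291      0.5338       0.191      0.1086
  solve Keq expr → x = 0.00435; check Q = 9.0990e-05

Direction: forward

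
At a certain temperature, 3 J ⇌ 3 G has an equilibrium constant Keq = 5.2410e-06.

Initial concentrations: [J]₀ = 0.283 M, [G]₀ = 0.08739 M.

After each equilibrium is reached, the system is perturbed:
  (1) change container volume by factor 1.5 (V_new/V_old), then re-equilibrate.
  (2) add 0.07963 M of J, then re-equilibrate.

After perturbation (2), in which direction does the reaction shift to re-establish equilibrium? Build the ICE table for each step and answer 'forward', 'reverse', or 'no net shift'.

Q₀ = 0.02945 vs Keq = 5.2410e-06 ⇒ Q>K, reverse
Step 1:
                  J         G
  init        0.283   0.08739
  Δ         0.08107  -0.08107
  eq         0.3641  0.006324
  solve Keq expr → x = -0.02702; check Q = 5.2410e-06
Then change container volume by factor 1.5 (V_new/V_old).
Step 2:
                  J         G
  init       0.2427  0.004216
  Δ               0         0
  eq         0.2427  0.004216
  solve Keq expr → x = 0; check Q = 5.2410e-06
Then add 0.07963 M of J.
Step 3:
                  J         G
  init       0.3223  0.004216
  Δ        -0.00136   0.00136
  eq          0.321  0.005576
  solve Keq expr → x = 4.5319e-04; check Q = 5.2410e-06

Direction: forward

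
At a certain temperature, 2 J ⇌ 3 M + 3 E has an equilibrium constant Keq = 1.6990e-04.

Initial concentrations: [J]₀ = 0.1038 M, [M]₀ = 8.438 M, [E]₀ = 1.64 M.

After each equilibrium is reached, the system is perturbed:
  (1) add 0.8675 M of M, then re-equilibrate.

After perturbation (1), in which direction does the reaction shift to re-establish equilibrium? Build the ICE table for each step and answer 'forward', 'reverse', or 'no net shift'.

Q₀ = 2.4595e+05 vs Keq = 1.6990e-04 ⇒ Q>K, reverse
Step 1:
                    J           M           E
  init         0.1038       8.438        1.64
  Δ             1.087      -1.631      -1.631
  eq            1.191       6.807    0.009142
  solve Keq expr → x = -0.5436; check Q = 1.6990e-04
Then add 0.8675 M of M.
Step 2:
                    J           M           E
  init          1.191       7.675    0.009142
  Δ        6.8612e-04   -0.001029   -0.001029
  eq            1.192       7.674    0.008113
  solve Keq expr → x = -3.4306e-04; check Q = 1.6990e-04

Direction: reverse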